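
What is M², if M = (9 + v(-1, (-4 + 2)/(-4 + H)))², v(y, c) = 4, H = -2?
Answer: 28561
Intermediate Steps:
M = 169 (M = (9 + 4)² = 13² = 169)
M² = 169² = 28561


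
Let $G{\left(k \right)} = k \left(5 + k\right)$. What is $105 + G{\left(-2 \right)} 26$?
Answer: $-51$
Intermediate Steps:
$105 + G{\left(-2 \right)} 26 = 105 + - 2 \left(5 - 2\right) 26 = 105 + \left(-2\right) 3 \cdot 26 = 105 - 156 = -51$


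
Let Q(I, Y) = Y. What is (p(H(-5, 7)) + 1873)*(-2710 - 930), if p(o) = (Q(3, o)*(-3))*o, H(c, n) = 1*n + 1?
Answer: -6118840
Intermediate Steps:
H(c, n) = 1 + n (H(c, n) = n + 1 = 1 + n)
p(o) = -3*o**2 (p(o) = (o*(-3))*o = (-3*o)*o = -3*o**2)
(p(H(-5, 7)) + 1873)*(-2710 - 930) = (-3*(1 + 7)**2 + 1873)*(-2710 - 930) = (-3*8**2 + 1873)*(-3640) = (-3*64 + 1873)*(-3640) = (-192 + 1873)*(-3640) = 1681*(-3640) = -6118840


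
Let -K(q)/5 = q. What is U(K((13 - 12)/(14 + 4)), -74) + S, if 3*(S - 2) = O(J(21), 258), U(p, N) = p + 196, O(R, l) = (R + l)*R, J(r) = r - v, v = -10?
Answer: 57313/18 ≈ 3184.1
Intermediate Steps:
K(q) = -5*q
J(r) = 10 + r (J(r) = r - 1*(-10) = r + 10 = 10 + r)
O(R, l) = R*(R + l)
U(p, N) = 196 + p
S = 8965/3 (S = 2 + ((10 + 21)*((10 + 21) + 258))/3 = 2 + (31*(31 + 258))/3 = 2 + (31*289)/3 = 2 + (⅓)*8959 = 2 + 8959/3 = 8965/3 ≈ 2988.3)
U(K((13 - 12)/(14 + 4)), -74) + S = (196 - 5*(13 - 12)/(14 + 4)) + 8965/3 = (196 - 5/18) + 8965/3 = 3523/18 + 8965/3 = 57313/18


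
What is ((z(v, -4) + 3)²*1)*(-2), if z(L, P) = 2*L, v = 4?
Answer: -242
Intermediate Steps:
((z(v, -4) + 3)²*1)*(-2) = ((2*4 + 3)²*1)*(-2) = ((8 + 3)²*1)*(-2) = (11²*1)*(-2) = (121*1)*(-2) = 121*(-2) = -242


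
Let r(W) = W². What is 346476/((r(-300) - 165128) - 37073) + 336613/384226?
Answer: -95356772363/43110541426 ≈ -2.2119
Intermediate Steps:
346476/((r(-300) - 165128) - 37073) + 336613/384226 = 346476/(((-300)² - 165128) - 37073) + 336613/384226 = 346476/((90000 - 165128) - 37073) + 336613*(1/384226) = 346476/(-75128 - 37073) + 336613/384226 = 346476/(-112201) + 336613/384226 = 346476*(-1/112201) + 336613/384226 = -346476/112201 + 336613/384226 = -95356772363/43110541426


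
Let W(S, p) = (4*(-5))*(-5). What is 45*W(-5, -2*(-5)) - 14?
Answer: 4486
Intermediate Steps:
W(S, p) = 100 (W(S, p) = -20*(-5) = 100)
45*W(-5, -2*(-5)) - 14 = 45*100 - 14 = 4500 - 14 = 4486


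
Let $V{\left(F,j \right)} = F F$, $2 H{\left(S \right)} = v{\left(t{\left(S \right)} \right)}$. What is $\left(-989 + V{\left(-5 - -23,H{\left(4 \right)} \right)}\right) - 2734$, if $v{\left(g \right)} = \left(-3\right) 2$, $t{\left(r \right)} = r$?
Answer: $-3399$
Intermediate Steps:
$v{\left(g \right)} = -6$
$H{\left(S \right)} = -3$ ($H{\left(S \right)} = \frac{1}{2} \left(-6\right) = -3$)
$V{\left(F,j \right)} = F^{2}$
$\left(-989 + V{\left(-5 - -23,H{\left(4 \right)} \right)}\right) - 2734 = \left(-989 + \left(-5 - -23\right)^{2}\right) - 2734 = \left(-989 + \left(-5 + 23\right)^{2}\right) - 2734 = \left(-989 + 18^{2}\right) - 2734 = \left(-989 + 324\right) - 2734 = -665 - 2734 = -3399$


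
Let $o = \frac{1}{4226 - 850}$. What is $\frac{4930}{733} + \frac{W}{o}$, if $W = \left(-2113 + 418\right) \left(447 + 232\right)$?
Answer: $- \frac{2848038715310}{733} \approx -3.8855 \cdot 10^{9}$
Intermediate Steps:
$o = \frac{1}{3376} \approx 0.00029621$
$W = -1150905$ ($W = \left(-1695\right) 679 = -1150905$)
$\frac{4930}{733} + \frac{W}{o} = \frac{4930}{733} - 1150905 \frac{1}{\frac{1}{3376}} = 4930 \cdot \frac{1}{733} - 3885455280 = \frac{4930}{733} - 3885455280 = - \frac{2848038715310}{733}$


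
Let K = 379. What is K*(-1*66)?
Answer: -25014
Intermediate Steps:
K*(-1*66) = 379*(-1*66) = 379*(-66) = -25014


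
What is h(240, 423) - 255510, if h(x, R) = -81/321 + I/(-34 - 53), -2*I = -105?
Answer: -1585700371/6206 ≈ -2.5551e+5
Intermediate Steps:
I = 105/2 (I = -1/2*(-105) = 105/2 ≈ 52.500)
h(x, R) = -5311/6206 (h(x, R) = -81/321 + 105/(2*(-34 - 53)) = -81*1/321 + (105/2)/(-87) = -27/107 + (105/2)*(-1/87) = -27/107 - 35/58 = -5311/6206)
h(240, 423) - 255510 = -5311/6206 - 255510 = -1585700371/6206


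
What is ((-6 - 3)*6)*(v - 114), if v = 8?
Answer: 5724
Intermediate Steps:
((-6 - 3)*6)*(v - 114) = ((-6 - 3)*6)*(8 - 114) = -9*6*(-106) = -54*(-106) = 5724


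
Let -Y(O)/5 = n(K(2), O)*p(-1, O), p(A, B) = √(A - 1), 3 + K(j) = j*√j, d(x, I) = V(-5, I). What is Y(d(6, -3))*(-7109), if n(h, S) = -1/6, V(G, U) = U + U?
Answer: -35545*I*√2/6 ≈ -8378.0*I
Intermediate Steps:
V(G, U) = 2*U
d(x, I) = 2*I
K(j) = -3 + j^(3/2) (K(j) = -3 + j*√j = -3 + j^(3/2))
p(A, B) = √(-1 + A)
n(h, S) = -⅙ (n(h, S) = -1*⅙ = -⅙)
Y(O) = 5*I*√2/6 (Y(O) = -(-5)*√(-1 - 1)/6 = -(-5)*√(-2)/6 = -(-5)*I*√2/6 = 5*I*√2/6)
Y(d(6, -3))*(-7109) = (5*I*√2/6)*(-7109) = -35545*I*√2/6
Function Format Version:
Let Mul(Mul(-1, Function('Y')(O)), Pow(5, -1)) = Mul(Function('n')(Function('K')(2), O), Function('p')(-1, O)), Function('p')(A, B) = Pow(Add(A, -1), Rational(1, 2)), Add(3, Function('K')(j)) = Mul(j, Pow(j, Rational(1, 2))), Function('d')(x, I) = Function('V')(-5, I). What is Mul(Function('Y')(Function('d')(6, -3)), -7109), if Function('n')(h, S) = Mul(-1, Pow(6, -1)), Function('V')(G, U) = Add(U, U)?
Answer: Mul(Rational(-35545, 6), I, Pow(2, Rational(1, 2))) ≈ Mul(-8378.0, I)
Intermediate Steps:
Function('V')(G, U) = Mul(2, U)
Function('d')(x, I) = Mul(2, I)
Function('K')(j) = Add(-3, Pow(j, Rational(3, 2))) (Function('K')(j) = Add(-3, Mul(j, Pow(j, Rational(1, 2)))) = Add(-3, Pow(j, Rational(3, 2))))
Function('p')(A, B) = Pow(Add(-1, A), Rational(1, 2))
Function('n')(h, S) = Rational(-1, 6) (Function('n')(h, S) = Mul(-1, Rational(1, 6)) = Rational(-1, 6))
Function('Y')(O) = Mul(Rational(5, 6), I, Pow(2, Rational(1, 2))) (Function('Y')(O) = Mul(-5, Mul(Rational(-1, 6), Pow(Add(-1, -1), Rational(1, 2)))) = Mul(-5, Mul(Rational(-1, 6), Pow(-2, Rational(1, 2)))) = Mul(-5, Mul(Rational(-1, 6), Mul(I, Pow(2, Rational(1, 2))))) = Mul(-5, Mul(Rational(-1, 6), I, Pow(2, Rational(1, 2)))) = Mul(Rational(5, 6), I, Pow(2, Rational(1, 2))))
Mul(Function('Y')(Function('d')(6, -3)), -7109) = Mul(Mul(Rational(5, 6), I, Pow(2, Rational(1, 2))), -7109) = Mul(Rational(-35545, 6), I, Pow(2, Rational(1, 2)))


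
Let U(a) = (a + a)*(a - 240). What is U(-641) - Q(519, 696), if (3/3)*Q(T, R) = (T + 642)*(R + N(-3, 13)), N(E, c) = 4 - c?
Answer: 331835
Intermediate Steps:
U(a) = 2*a*(-240 + a) (U(a) = (2*a)*(-240 + a) = 2*a*(-240 + a))
Q(T, R) = (-9 + R)*(642 + T) (Q(T, R) = (T + 642)*(R + (4 - 1*13)) = (642 + T)*(R + (4 - 13)) = (642 + T)*(R - 9) = (642 + T)*(-9 + R) = (-9 + R)*(642 + T))
U(-641) - Q(519, 696) = 2*(-641)*(-240 - 641) - (-5778 - 9*519 + 642*696 + 696*519) = 2*(-641)*(-881) - (-5778 - 4671 + 446832 + 361224) = 1129442 - 1*797607 = 1129442 - 797607 = 331835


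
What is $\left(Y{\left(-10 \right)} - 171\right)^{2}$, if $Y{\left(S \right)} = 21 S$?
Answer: $145161$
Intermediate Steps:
$\left(Y{\left(-10 \right)} - 171\right)^{2} = \left(21 \left(-10\right) - 171\right)^{2} = \left(-210 - 171\right)^{2} = \left(-381\right)^{2} = 145161$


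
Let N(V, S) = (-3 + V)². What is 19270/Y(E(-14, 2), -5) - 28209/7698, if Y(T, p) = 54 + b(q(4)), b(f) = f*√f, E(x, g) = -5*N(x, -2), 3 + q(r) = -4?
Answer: 2639483903/8362594 + 134890*I*√7/3259 ≈ 315.63 + 109.51*I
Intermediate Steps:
q(r) = -7 (q(r) = -3 - 4 = -7)
E(x, g) = -5*(-3 + x)²
b(f) = f^(3/2)
Y(T, p) = 54 - 7*I*√7 (Y(T, p) = 54 + (-7)^(3/2) = 54 - 7*I*√7)
19270/Y(E(-14, 2), -5) - 28209/7698 = 19270/(54 - 7*I*√7) - 28209/7698 = 19270/(54 - 7*I*√7) - 28209*1/7698 = 19270/(54 - 7*I*√7) - 9403/2566 = -9403/2566 + 19270/(54 - 7*I*√7)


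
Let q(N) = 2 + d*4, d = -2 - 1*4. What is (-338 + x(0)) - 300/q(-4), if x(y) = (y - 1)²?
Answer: -3557/11 ≈ -323.36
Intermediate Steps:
d = -6 (d = -2 - 4 = -6)
q(N) = -22 (q(N) = 2 - 6*4 = 2 - 24 = -22)
x(y) = (-1 + y)²
(-338 + x(0)) - 300/q(-4) = (-338 + (-1 + 0)²) - 300/(-22) = (-338 + (-1)²) - 300*(-1/22) = (-338 + 1) + 150/11 = -337 + 150/11 = -3557/11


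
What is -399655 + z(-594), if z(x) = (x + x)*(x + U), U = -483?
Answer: 879821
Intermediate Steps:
z(x) = 2*x*(-483 + x) (z(x) = (x + x)*(x - 483) = (2*x)*(-483 + x) = 2*x*(-483 + x))
-399655 + z(-594) = -399655 + 2*(-594)*(-483 - 594) = -399655 + 2*(-594)*(-1077) = -399655 + 1279476 = 879821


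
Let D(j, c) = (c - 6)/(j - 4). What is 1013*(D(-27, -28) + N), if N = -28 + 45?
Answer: 568293/31 ≈ 18332.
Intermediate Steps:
D(j, c) = (-6 + c)/(-4 + j)
N = 17
1013*(D(-27, -28) + N) = 1013*((-6 - 28)/(-4 - 27) + 17) = 1013*(-34/(-31) + 17) = 1013*(-1/31*(-34) + 17) = 1013*(34/31 + 17) = 1013*(561/31) = 568293/31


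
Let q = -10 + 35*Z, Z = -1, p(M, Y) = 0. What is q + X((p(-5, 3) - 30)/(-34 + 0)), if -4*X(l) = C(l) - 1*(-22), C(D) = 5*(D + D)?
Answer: -896/17 ≈ -52.706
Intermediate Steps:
C(D) = 10*D (C(D) = 5*(2*D) = 10*D)
q = -45 (q = -10 + 35*(-1) = -10 - 35 = -45)
X(l) = -11/2 - 5*l/2 (X(l) = -(10*l - 1*(-22))/4 = -(10*l + 22)/4 = -(22 + 10*l)/4 = -11/2 - 5*l/2)
q + X((p(-5, 3) - 30)/(-34 + 0)) = -45 + (-11/2 - 5*(0 - 30)/(2*(-34 + 0))) = -45 + (-11/2 - (-75)/(-34)) = -45 + (-11/2 - (-75)*(-1)/34) = -45 + (-11/2 - 5/2*15/17) = -45 + (-11/2 - 75/34) = -45 - 131/17 = -896/17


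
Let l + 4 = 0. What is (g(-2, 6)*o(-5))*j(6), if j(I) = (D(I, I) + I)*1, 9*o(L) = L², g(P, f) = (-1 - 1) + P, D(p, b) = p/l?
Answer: -50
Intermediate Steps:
l = -4 (l = -4 + 0 = -4)
D(p, b) = -p/4 (D(p, b) = p/(-4) = p*(-¼) = -p/4)
g(P, f) = -2 + P
o(L) = L²/9
j(I) = 3*I/4 (j(I) = (-I/4 + I)*1 = (3*I/4)*1 = 3*I/4)
(g(-2, 6)*o(-5))*j(6) = ((-2 - 2)*((⅑)*(-5)²))*((¾)*6) = -4*25/9*(9/2) = -100/9*9/2 = -50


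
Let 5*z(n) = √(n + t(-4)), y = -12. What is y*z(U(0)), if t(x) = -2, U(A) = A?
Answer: -12*I*√2/5 ≈ -3.3941*I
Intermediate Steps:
z(n) = √(-2 + n)/5 (z(n) = √(n - 2)/5 = √(-2 + n)/5)
y*z(U(0)) = -12*√(-2 + 0)/5 = -12*√(-2)/5 = -12*I*√2/5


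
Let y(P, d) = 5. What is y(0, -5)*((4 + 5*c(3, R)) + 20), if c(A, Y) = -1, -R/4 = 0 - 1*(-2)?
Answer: 95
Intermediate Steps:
R = -8 (R = -4*(0 - 1*(-2)) = -4*(0 + 2) = -4*2 = -8)
y(0, -5)*((4 + 5*c(3, R)) + 20) = 5*((4 + 5*(-1)) + 20) = 5*((4 - 5) + 20) = 5*(-1 + 20) = 5*19 = 95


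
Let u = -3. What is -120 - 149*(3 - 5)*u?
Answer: -1014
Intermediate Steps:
-120 - 149*(3 - 5)*u = -120 - 149*(3 - 5)*(-3) = -120 - (-298)*(-3) = -120 - 149*6 = -120 - 894 = -1014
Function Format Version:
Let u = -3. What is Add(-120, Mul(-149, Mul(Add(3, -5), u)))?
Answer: -1014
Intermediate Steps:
Add(-120, Mul(-149, Mul(Add(3, -5), u))) = Add(-120, Mul(-149, Mul(Add(3, -5), -3))) = Add(-120, Mul(-149, Mul(-2, -3))) = Add(-120, Mul(-149, 6)) = Add(-120, -894) = -1014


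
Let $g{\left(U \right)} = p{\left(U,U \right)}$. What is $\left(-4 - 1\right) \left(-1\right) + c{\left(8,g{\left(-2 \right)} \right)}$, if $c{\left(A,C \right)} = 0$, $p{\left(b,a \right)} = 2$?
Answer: $5$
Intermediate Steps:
$g{\left(U \right)} = 2$
$\left(-4 - 1\right) \left(-1\right) + c{\left(8,g{\left(-2 \right)} \right)} = \left(-4 - 1\right) \left(-1\right) + 0 = \left(-5\right) \left(-1\right) + 0 = 5 + 0 = 5$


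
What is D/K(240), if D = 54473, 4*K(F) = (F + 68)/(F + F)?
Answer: 26147040/77 ≈ 3.3957e+5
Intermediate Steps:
K(F) = (68 + F)/(8*F) (K(F) = ((F + 68)/(F + F))/4 = ((68 + F)/((2*F)))/4 = ((68 + F)*(1/(2*F)))/4 = ((68 + F)/(2*F))/4 = (68 + F)/(8*F))
D/K(240) = 54473/(((⅛)*(68 + 240)/240)) = 54473/(((⅛)*(1/240)*308)) = 54473/(77/480) = 54473*(480/77) = 26147040/77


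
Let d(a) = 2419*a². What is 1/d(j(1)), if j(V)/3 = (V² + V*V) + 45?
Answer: 1/48092139 ≈ 2.0793e-8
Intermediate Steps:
j(V) = 135 + 6*V² (j(V) = 3*((V² + V*V) + 45) = 3*((V² + V²) + 45) = 3*(2*V² + 45) = 3*(45 + 2*V²) = 135 + 6*V²)
1/d(j(1)) = 1/(2419*(135 + 6*1²)²) = 1/(2419*(135 + 6*1)²) = 1/(2419*(135 + 6)²) = 1/(2419*141²) = 1/(2419*19881) = 1/48092139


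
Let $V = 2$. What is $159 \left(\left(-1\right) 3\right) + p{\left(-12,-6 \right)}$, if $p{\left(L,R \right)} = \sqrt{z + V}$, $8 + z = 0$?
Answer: $-477 + i \sqrt{6} \approx -477.0 + 2.4495 i$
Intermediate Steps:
$z = -8$ ($z = -8 + 0 = -8$)
$p{\left(L,R \right)} = i \sqrt{6}$ ($p{\left(L,R \right)} = \sqrt{-8 + 2} = \sqrt{-6} = i \sqrt{6}$)
$159 \left(\left(-1\right) 3\right) + p{\left(-12,-6 \right)} = 159 \left(\left(-1\right) 3\right) + i \sqrt{6} = 159 \left(-3\right) + i \sqrt{6} = -477 + i \sqrt{6}$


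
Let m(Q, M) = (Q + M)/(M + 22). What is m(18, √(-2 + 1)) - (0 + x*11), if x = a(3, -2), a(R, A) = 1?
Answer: -4938/485 + 4*I/485 ≈ -10.181 + 0.0082474*I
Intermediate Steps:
x = 1
m(Q, M) = (M + Q)/(22 + M)
m(18, √(-2 + 1)) - (0 + x*11) = (√(-2 + 1) + 18)/(22 + √(-2 + 1)) - (0 + 1*11) = (√(-1) + 18)/(22 + √(-1)) - (0 + 11) = (I + 18)/(22 + I) - 1*11 = ((22 - I)/485)*(18 + I) - 11 = (18 + I)*(22 - I)/485 - 11 = -11 + (18 + I)*(22 - I)/485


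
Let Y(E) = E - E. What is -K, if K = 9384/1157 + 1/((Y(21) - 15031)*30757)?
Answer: -4338302653171/534890896319 ≈ -8.1106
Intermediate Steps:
Y(E) = 0
K = 4338302653171/534890896319 (K = 9384/1157 + 1/((0 - 15031)*30757) = 9384*(1/1157) + (1/30757)/(-15031) = 9384/1157 - 1/15031*1/30757 = 9384/1157 - 1/462308467 = 4338302653171/534890896319 ≈ 8.1106)
-K = -1*4338302653171/534890896319 = -4338302653171/534890896319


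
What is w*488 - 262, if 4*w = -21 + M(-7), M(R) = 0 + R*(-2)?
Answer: -1116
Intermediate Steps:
M(R) = -2*R (M(R) = 0 - 2*R = -2*R)
w = -7/4 (w = (-21 - 2*(-7))/4 = (-21 + 14)/4 = (1/4)*(-7) = -7/4 ≈ -1.7500)
w*488 - 262 = -7/4*488 - 262 = -854 - 262 = -1116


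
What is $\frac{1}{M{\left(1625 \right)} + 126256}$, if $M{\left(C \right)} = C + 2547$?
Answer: $\frac{1}{130428} \approx 7.6671 \cdot 10^{-6}$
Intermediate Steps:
$M{\left(C \right)} = 2547 + C$
$\frac{1}{M{\left(1625 \right)} + 126256} = \frac{1}{\left(2547 + 1625\right) + 126256} = \frac{1}{4172 + 126256} = \frac{1}{130428}$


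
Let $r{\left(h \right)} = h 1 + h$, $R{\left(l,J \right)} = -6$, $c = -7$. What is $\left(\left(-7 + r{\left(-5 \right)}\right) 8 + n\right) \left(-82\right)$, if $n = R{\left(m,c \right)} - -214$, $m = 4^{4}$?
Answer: $-5904$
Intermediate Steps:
$m = 256$
$n = 208$ ($n = -6 - -214 = -6 + 214 = 208$)
$r{\left(h \right)} = 2 h$ ($r{\left(h \right)} = h + h = 2 h$)
$\left(\left(-7 + r{\left(-5 \right)}\right) 8 + n\right) \left(-82\right) = \left(\left(-7 + 2 \left(-5\right)\right) 8 + 208\right) \left(-82\right) = \left(\left(-7 - 10\right) 8 + 208\right) \left(-82\right) = \left(\left(-17\right) 8 + 208\right) \left(-82\right) = \left(-136 + 208\right) \left(-82\right) = 72 \left(-82\right) = -5904$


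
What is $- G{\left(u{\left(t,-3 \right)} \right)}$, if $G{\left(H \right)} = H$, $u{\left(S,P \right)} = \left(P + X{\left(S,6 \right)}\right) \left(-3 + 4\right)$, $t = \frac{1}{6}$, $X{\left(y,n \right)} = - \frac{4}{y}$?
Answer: $27$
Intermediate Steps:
$t = \frac{1}{6} \approx 0.16667$
$u{\left(S,P \right)} = P - \frac{4}{S}$ ($u{\left(S,P \right)} = \left(P - \frac{4}{S}\right) \left(-3 + 4\right) = \left(P - \frac{4}{S}\right) 1 = P - \frac{4}{S}$)
$- G{\left(u{\left(t,-3 \right)} \right)} = - (-3 - 4 \frac{1}{\frac{1}{6}}) = - (-3 - 24) = \left(-1\right) \left(-27\right) = 27$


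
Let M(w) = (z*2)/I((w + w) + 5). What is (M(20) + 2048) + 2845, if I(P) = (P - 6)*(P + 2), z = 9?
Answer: 2989629/611 ≈ 4893.0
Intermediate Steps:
I(P) = (-6 + P)*(2 + P)
M(w) = 18/(-32 + (5 + 2*w)² - 8*w) (M(w) = (9*2)/(-12 + ((w + w) + 5)² - 4*((w + w) + 5)) = 18/(-12 + (2*w + 5)² - 4*(2*w + 5)) = 18/(-12 + (5 + 2*w)² - 4*(5 + 2*w)) = 18/(-12 + (5 + 2*w)² + (-20 - 8*w)) = 18/(-32 + (5 + 2*w)² - 8*w))
(M(20) + 2048) + 2845 = (18/(-7 + 4*20² + 12*20) + 2048) + 2845 = (18/(-7 + 4*400 + 240) + 2048) + 2845 = (18/(-7 + 1600 + 240) + 2048) + 2845 = (18/1833 + 2048) + 2845 = (18*(1/1833) + 2048) + 2845 = (6/611 + 2048) + 2845 = 1251334/611 + 2845 = 2989629/611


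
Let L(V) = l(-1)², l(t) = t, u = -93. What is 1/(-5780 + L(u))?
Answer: -1/5779 ≈ -0.00017304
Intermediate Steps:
L(V) = 1 (L(V) = (-1)² = 1)
1/(-5780 + L(u)) = 1/(-5780 + 1) = 1/(-5779) = -1/5779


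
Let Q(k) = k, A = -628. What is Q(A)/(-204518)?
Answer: 314/102259 ≈ 0.0030706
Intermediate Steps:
Q(A)/(-204518) = -628/(-204518) = -628*(-1/204518) = 314/102259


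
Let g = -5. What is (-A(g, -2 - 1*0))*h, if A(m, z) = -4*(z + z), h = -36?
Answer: 576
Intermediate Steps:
A(m, z) = -8*z
(-A(g, -2 - 1*0))*h = -(-8)*(-2 - 1*0)*(-36) = -(-8)*(-2 + 0)*(-36) = -(-8)*(-2)*(-36) = -1*16*(-36) = -16*(-36) = 576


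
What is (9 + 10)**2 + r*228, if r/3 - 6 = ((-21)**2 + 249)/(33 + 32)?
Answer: 152437/13 ≈ 11726.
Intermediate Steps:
r = 648/13 (r = 18 + 3*(((-21)**2 + 249)/(33 + 32)) = 18 + 3*((441 + 249)/65) = 18 + 3*(690*(1/65)) = 18 + 3*(138/13) = 18 + 414/13 = 648/13 ≈ 49.846)
(9 + 10)**2 + r*228 = (9 + 10)**2 + (648/13)*228 = 19**2 + 147744/13 = 361 + 147744/13 = 152437/13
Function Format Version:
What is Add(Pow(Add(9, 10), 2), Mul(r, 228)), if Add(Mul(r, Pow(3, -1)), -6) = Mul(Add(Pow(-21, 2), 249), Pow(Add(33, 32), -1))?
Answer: Rational(152437, 13) ≈ 11726.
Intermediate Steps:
r = Rational(648, 13) (r = Add(18, Mul(3, Mul(Add(Pow(-21, 2), 249), Pow(Add(33, 32), -1)))) = Add(18, Mul(3, Mul(Add(441, 249), Pow(65, -1)))) = Add(18, Mul(3, Mul(690, Rational(1, 65)))) = Add(18, Mul(3, Rational(138, 13))) = Add(18, Rational(414, 13)) = Rational(648, 13) ≈ 49.846)
Add(Pow(Add(9, 10), 2), Mul(r, 228)) = Add(Pow(Add(9, 10), 2), Mul(Rational(648, 13), 228)) = Add(Pow(19, 2), Rational(147744, 13)) = Add(361, Rational(147744, 13)) = Rational(152437, 13)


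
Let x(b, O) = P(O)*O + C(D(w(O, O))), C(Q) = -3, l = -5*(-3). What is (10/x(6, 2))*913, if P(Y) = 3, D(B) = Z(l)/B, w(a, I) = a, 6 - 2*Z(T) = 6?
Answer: 9130/3 ≈ 3043.3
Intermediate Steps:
l = 15
Z(T) = 0 (Z(T) = 3 - ½*6 = 3 - 3 = 0)
D(B) = 0 (D(B) = 0/B = 0)
x(b, O) = -3 + 3*O (x(b, O) = 3*O - 3 = -3 + 3*O)
(10/x(6, 2))*913 = (10/(-3 + 3*2))*913 = (10/(-3 + 6))*913 = (10/3)*913 = 9130/3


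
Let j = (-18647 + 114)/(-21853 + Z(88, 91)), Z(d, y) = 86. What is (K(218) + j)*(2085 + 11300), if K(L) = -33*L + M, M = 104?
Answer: -2065432617345/21767 ≈ -9.4888e+7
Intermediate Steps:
K(L) = 104 - 33*L (K(L) = -33*L + 104 = 104 - 33*L)
j = 18533/21767 (j = (-18647 + 114)/(-21853 + 86) = -18533/(-21767) = -18533*(-1/21767) = 18533/21767 ≈ 0.85143)
(K(218) + j)*(2085 + 11300) = ((104 - 33*218) + 18533/21767)*(2085 + 11300) = ((104 - 7194) + 18533/21767)*13385 = (-7090 + 18533/21767)*13385 = -154309497/21767*13385 = -2065432617345/21767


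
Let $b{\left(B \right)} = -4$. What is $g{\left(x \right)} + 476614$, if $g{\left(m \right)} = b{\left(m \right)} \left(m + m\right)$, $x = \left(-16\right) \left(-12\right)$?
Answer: $475078$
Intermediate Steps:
$x = 192$
$g{\left(m \right)} = - 8 m$ ($g{\left(m \right)} = - 4 \left(m + m\right) = - 4 \cdot 2 m = - 8 m$)
$g{\left(x \right)} + 476614 = \left(-8\right) 192 + 476614 = -1536 + 476614 = 475078$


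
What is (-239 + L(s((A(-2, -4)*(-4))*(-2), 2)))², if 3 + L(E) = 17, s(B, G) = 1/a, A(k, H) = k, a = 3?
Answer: 50625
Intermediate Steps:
s(B, G) = ⅓ (s(B, G) = 1/3 = ⅓)
L(E) = 14 (L(E) = -3 + 17 = 14)
(-239 + L(s((A(-2, -4)*(-4))*(-2), 2)))² = (-239 + 14)² = (-225)² = 50625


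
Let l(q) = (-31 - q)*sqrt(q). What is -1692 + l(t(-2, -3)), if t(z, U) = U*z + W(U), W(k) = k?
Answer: -1692 - 34*sqrt(3) ≈ -1750.9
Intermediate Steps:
t(z, U) = U + U*z (t(z, U) = U*z + U = U + U*z)
l(q) = sqrt(q)*(-31 - q)
-1692 + l(t(-2, -3)) = -1692 + sqrt(-3*(1 - 2))*(-31 - (-3)*(1 - 2)) = -1692 + sqrt(-3*(-1))*(-31 - (-3)*(-1)) = -1692 + sqrt(3)*(-31 - 1*3) = -1692 + sqrt(3)*(-31 - 3) = -1692 + sqrt(3)*(-34) = -1692 - 34*sqrt(3)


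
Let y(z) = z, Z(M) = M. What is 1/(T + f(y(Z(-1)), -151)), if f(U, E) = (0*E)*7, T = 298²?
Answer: 1/88804 ≈ 1.1261e-5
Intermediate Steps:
T = 88804
f(U, E) = 0 (f(U, E) = 0*7 = 0)
1/(T + f(y(Z(-1)), -151)) = 1/(88804 + 0) = 1/88804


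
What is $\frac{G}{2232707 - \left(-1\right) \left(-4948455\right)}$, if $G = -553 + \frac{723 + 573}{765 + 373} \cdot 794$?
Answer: $- \frac{199855}{1545260612} \approx -0.00012933$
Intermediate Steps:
$G = \frac{199855}{569}$ ($G = -553 + \frac{1296}{1138} \cdot 794 = -553 + 1296 \cdot \frac{1}{1138} \cdot 794 = -553 + \frac{648}{569} \cdot 794 = -553 + \frac{514512}{569} = \frac{199855}{569} \approx 351.24$)
$\frac{G}{2232707 - \left(-1\right) \left(-4948455\right)} = \frac{199855}{569 \left(2232707 - \left(-1\right) \left(-4948455\right)\right)} = \frac{199855}{569 \left(2232707 - 4948455\right)} = \frac{199855}{569 \left(-2715748\right)} = \frac{199855}{569} \left(- \frac{1}{2715748}\right) = - \frac{199855}{1545260612}$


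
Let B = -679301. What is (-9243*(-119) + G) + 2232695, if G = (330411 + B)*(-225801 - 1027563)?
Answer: 437289498572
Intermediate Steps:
G = 437286165960 (G = (330411 - 679301)*(-225801 - 1027563) = -348890*(-1253364) = 437286165960)
(-9243*(-119) + G) + 2232695 = (-9243*(-119) + 437286165960) + 2232695 = (1099917 + 437286165960) + 2232695 = 437287265877 + 2232695 = 437289498572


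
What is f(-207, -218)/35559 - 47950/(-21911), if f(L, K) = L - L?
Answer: 47950/21911 ≈ 2.1884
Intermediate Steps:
f(L, K) = 0
f(-207, -218)/35559 - 47950/(-21911) = 0/35559 - 47950/(-21911) = 0*(1/35559) - 47950*(-1/21911) = 0 + 47950/21911 = 47950/21911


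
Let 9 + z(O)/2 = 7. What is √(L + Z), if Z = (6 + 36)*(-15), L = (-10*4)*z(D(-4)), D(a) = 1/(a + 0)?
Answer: I*√470 ≈ 21.679*I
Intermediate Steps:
D(a) = 1/a
z(O) = -4 (z(O) = -18 + 2*7 = -18 + 14 = -4)
L = 160 (L = -10*4*(-4) = -40*(-4) = 160)
Z = -630 (Z = 42*(-15) = -630)
√(L + Z) = √(160 - 630) = √(-470) = I*√470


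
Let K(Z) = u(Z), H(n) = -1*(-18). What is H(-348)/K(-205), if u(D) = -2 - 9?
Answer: -18/11 ≈ -1.6364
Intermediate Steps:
u(D) = -11
H(n) = 18
K(Z) = -11
H(-348)/K(-205) = 18/(-11) = 18*(-1/11) = -18/11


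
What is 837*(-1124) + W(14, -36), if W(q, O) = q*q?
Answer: -940592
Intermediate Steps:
W(q, O) = q**2
837*(-1124) + W(14, -36) = 837*(-1124) + 14**2 = -940788 + 196 = -940592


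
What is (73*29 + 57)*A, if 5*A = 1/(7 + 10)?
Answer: 2174/85 ≈ 25.576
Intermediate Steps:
A = 1/85 (A = 1/(5*(7 + 10)) = (⅕)/17 = (⅕)*(1/17) = 1/85 ≈ 0.011765)
(73*29 + 57)*A = (73*29 + 57)*(1/85) = (2117 + 57)*(1/85) = 2174*(1/85) = 2174/85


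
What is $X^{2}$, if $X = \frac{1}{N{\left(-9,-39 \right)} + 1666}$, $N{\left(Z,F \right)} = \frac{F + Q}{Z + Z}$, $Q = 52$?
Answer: $\frac{324}{898500625} \approx 3.606 \cdot 10^{-7}$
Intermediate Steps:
$N{\left(Z,F \right)} = \frac{52 + F}{2 Z}$ ($N{\left(Z,F \right)} = \frac{F + 52}{Z + Z} = \frac{52 + F}{2 Z}$)
$X = \frac{18}{29975}$ ($X = \frac{1}{\frac{52 - 39}{2 \left(-9\right)} + 1666} = \frac{1}{\frac{1}{2} \left(- \frac{1}{9}\right) 13 + 1666} = \frac{1}{- \frac{13}{18} + 1666} = \frac{1}{\frac{29975}{18}} = \frac{18}{29975} \approx 0.0006005$)
$X^{2} = \left(\frac{18}{29975}\right)^{2} = \frac{324}{898500625}$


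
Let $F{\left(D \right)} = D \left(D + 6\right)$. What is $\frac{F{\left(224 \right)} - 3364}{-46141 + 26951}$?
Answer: $- \frac{24078}{9595} \approx -2.5094$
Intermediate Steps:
$F{\left(D \right)} = D \left(6 + D\right)$
$\frac{F{\left(224 \right)} - 3364}{-46141 + 26951} = \frac{224 \left(6 + 224\right) - 3364}{-46141 + 26951} = \frac{224 \cdot 230 - 3364}{-19190} = \left(51520 - 3364\right) \left(- \frac{1}{19190}\right) = 48156 \left(- \frac{1}{19190}\right) = - \frac{24078}{9595}$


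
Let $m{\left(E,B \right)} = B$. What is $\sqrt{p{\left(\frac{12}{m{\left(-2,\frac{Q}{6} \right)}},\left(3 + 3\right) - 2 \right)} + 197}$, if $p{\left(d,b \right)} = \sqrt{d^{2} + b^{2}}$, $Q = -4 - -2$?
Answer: $\sqrt{197 + 4 \sqrt{82}} \approx 15.272$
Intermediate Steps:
$Q = -2$ ($Q = -4 + 2 = -2$)
$p{\left(d,b \right)} = \sqrt{b^{2} + d^{2}}$
$\sqrt{p{\left(\frac{12}{m{\left(-2,\frac{Q}{6} \right)}},\left(3 + 3\right) - 2 \right)} + 197} = \sqrt{\sqrt{\left(\left(3 + 3\right) - 2\right)^{2} + \left(\frac{12}{\left(-2\right) \frac{1}{6}}\right)^{2}} + 197} = \sqrt{\sqrt{\left(6 - 2\right)^{2} + \left(\frac{12}{\left(-2\right) \frac{1}{6}}\right)^{2}} + 197} = \sqrt{\sqrt{4^{2} + \left(\frac{12}{- \frac{1}{3}}\right)^{2}} + 197} = \sqrt{\sqrt{16 + \left(12 \left(-3\right)\right)^{2}} + 197} = \sqrt{\sqrt{16 + \left(-36\right)^{2}} + 197} = \sqrt{\sqrt{16 + 1296} + 197} = \sqrt{\sqrt{1312} + 197} = \sqrt{4 \sqrt{82} + 197} = \sqrt{197 + 4 \sqrt{82}}$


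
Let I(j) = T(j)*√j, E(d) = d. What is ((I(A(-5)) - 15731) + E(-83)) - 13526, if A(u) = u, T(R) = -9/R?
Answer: -29340 + 9*I*√5/5 ≈ -29340.0 + 4.0249*I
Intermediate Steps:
I(j) = -9/√j (I(j) = (-9/j)*√j = -9/√j)
((I(A(-5)) - 15731) + E(-83)) - 13526 = ((-(-9)*I*√5/5 - 15731) - 83) - 13526 = ((9*I*√5/5 - 15731) - 83) - 13526 = ((-15731 + 9*I*√5/5) - 83) - 13526 = (-15814 + 9*I*√5/5) - 13526 = -29340 + 9*I*√5/5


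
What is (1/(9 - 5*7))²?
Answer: 1/676 ≈ 0.0014793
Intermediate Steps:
(1/(9 - 5*7))² = (1/(9 - 35))² = (1/(-26))² = (-1/26)² = 1/676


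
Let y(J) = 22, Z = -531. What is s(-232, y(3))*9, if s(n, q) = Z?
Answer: -4779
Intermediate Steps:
s(n, q) = -531
s(-232, y(3))*9 = -531*9 = -4779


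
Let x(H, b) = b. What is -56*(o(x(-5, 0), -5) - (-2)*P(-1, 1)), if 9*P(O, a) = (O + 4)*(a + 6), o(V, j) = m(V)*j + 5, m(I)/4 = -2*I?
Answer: -1624/3 ≈ -541.33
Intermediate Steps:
m(I) = -8*I (m(I) = 4*(-2*I) = -8*I)
o(V, j) = 5 - 8*V*j (o(V, j) = (-8*V)*j + 5 = -8*V*j + 5 = 5 - 8*V*j)
P(O, a) = (4 + O)*(6 + a)/9 (P(O, a) = ((O + 4)*(a + 6))/9 = ((4 + O)*(6 + a))/9 = (4 + O)*(6 + a)/9)
-56*(o(x(-5, 0), -5) - (-2)*P(-1, 1)) = -56*((5 - 8*0*(-5)) - (-2)*(8/3 + (2/3)*(-1) + (4/9)*1 + (1/9)*(-1)*1)) = -56*((5 + 0) - (-2)*(8/3 - 2/3 + 4/9 - 1/9)) = -56*(5 - (-2)*7/3) = -56*(5 - 1*(-14/3)) = -56*(5 + 14/3) = -56*29/3 = -1624/3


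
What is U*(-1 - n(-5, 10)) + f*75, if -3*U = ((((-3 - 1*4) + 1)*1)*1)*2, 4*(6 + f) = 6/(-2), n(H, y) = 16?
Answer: -2297/4 ≈ -574.25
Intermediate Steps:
f = -27/4 (f = -6 + (6/(-2))/4 = -6 + (6*(-½))/4 = -6 + (¼)*(-3) = -6 - ¾ = -27/4 ≈ -6.7500)
U = 4 (U = -(((-3 - 1*4) + 1)*1)*1*2/3 = -(((-3 - 4) + 1)*1)*1*2/3 = -((-7 + 1)*1)*1*2/3 = --6*1*1*2/3 = -(-6*1)*2/3 = -(-2)*2 = -⅓*(-12) = 4)
U*(-1 - n(-5, 10)) + f*75 = 4*(-1 - 1*16) - 27/4*75 = 4*(-1 - 16) - 2025/4 = 4*(-17) - 2025/4 = -68 - 2025/4 = -2297/4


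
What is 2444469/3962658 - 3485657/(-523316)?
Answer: 2515282722585/345620388988 ≈ 7.2776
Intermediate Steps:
2444469/3962658 - 3485657/(-523316) = 2444469*(1/3962658) - 3485657*(-1/523316) = 814823/1320886 + 3485657/523316 = 2515282722585/345620388988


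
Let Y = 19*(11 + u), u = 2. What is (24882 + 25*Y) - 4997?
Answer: 26060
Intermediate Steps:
Y = 247 (Y = 19*(11 + 2) = 19*13 = 247)
(24882 + 25*Y) - 4997 = (24882 + 25*247) - 4997 = (24882 + 6175) - 4997 = 31057 - 4997 = 26060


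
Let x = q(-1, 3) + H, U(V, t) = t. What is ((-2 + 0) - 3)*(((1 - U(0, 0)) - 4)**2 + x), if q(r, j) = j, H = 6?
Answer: -90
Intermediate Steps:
x = 9 (x = 3 + 6 = 9)
((-2 + 0) - 3)*(((1 - U(0, 0)) - 4)**2 + x) = ((-2 + 0) - 3)*(((1 - 1*0) - 4)**2 + 9) = (-2 - 3)*(((1 + 0) - 4)**2 + 9) = -5*((1 - 4)**2 + 9) = -5*((-3)**2 + 9) = -5*(9 + 9) = -5*18 = -90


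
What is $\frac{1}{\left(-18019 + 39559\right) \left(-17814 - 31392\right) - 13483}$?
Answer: $- \frac{1}{1059910723} \approx -9.4348 \cdot 10^{-10}$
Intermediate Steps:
$\frac{1}{\left(-18019 + 39559\right) \left(-17814 - 31392\right) - 13483} = \frac{1}{21540 \left(-17814 - 31392\right) - 13483} = \frac{1}{21540 \left(-49206\right) - 13483} = \frac{1}{-1059897240 - 13483} = \frac{1}{-1059910723} = - \frac{1}{1059910723}$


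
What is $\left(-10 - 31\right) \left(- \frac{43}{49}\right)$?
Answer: $\frac{1763}{49} \approx 35.98$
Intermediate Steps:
$\left(-10 - 31\right) \left(- \frac{43}{49}\right) = - 41 \left(\left(-43\right) \frac{1}{49}\right) = \left(-41\right) \left(- \frac{43}{49}\right) = \frac{1763}{49}$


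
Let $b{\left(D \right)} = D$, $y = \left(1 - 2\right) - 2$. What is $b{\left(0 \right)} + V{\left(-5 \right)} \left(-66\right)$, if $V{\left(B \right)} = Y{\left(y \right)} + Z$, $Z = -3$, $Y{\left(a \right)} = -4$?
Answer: $462$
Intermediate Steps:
$y = -3$ ($y = -1 - 2 = -3$)
$V{\left(B \right)} = -7$ ($V{\left(B \right)} = -4 - 3 = -7$)
$b{\left(0 \right)} + V{\left(-5 \right)} \left(-66\right) = 0 - -462 = 0 + 462 = 462$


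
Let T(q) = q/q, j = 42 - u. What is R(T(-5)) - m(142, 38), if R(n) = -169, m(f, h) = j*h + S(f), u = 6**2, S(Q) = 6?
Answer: -403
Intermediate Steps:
u = 36
j = 6 (j = 42 - 1*36 = 42 - 36 = 6)
T(q) = 1
m(f, h) = 6 + 6*h (m(f, h) = 6*h + 6 = 6 + 6*h)
R(T(-5)) - m(142, 38) = -169 - (6 + 6*38) = -169 - (6 + 228) = -169 - 1*234 = -169 - 234 = -403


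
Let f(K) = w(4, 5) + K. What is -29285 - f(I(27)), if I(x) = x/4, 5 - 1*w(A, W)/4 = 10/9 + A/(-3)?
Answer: -1055255/36 ≈ -29313.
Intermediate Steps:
w(A, W) = 140/9 + 4*A/3 (w(A, W) = 20 - 4*(10/9 + A/(-3)) = 20 - 4*(10*(⅑) + A*(-⅓)) = 20 - 4*(10/9 - A/3) = 20 + (-40/9 + 4*A/3) = 140/9 + 4*A/3)
I(x) = x/4 (I(x) = x*(¼) = x/4)
f(K) = 188/9 + K (f(K) = (140/9 + (4/3)*4) + K = (140/9 + 16/3) + K = 188/9 + K)
-29285 - f(I(27)) = -29285 - (188/9 + (¼)*27) = -29285 - (188/9 + 27/4) = -29285 - 1*995/36 = -29285 - 995/36 = -1055255/36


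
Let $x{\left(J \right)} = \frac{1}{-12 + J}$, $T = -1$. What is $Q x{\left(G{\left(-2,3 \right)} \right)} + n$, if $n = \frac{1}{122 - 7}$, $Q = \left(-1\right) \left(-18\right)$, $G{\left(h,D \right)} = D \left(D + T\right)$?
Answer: $- \frac{344}{115} \approx -2.9913$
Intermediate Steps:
$G{\left(h,D \right)} = D \left(-1 + D\right)$ ($G{\left(h,D \right)} = D \left(D - 1\right) = D \left(-1 + D\right)$)
$Q = 18$
$n = \frac{1}{115} \approx 0.0086956$
$Q x{\left(G{\left(-2,3 \right)} \right)} + n = \frac{18}{-12 + 3 \left(-1 + 3\right)} + \frac{1}{115} = \frac{18}{-12 + 3 \cdot 2} + \frac{1}{115} = \frac{18}{-12 + 6} + \frac{1}{115} = \frac{18}{-6} + \frac{1}{115} = 18 \left(- \frac{1}{6}\right) + \frac{1}{115} = -3 + \frac{1}{115} = - \frac{344}{115}$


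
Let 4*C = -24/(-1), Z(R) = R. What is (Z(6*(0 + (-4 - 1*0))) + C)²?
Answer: 324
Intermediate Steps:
C = 6 (C = (-24/(-1))/4 = (-24*(-1))/4 = (¼)*24 = 6)
(Z(6*(0 + (-4 - 1*0))) + C)² = (6*(0 + (-4 - 1*0)) + 6)² = (6*(0 + (-4 + 0)) + 6)² = (6*(0 - 4) + 6)² = (6*(-4) + 6)² = (-24 + 6)² = (-18)² = 324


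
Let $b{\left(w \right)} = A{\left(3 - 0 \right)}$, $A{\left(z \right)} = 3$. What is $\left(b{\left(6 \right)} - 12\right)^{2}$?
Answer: $81$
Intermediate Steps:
$b{\left(w \right)} = 3$
$\left(b{\left(6 \right)} - 12\right)^{2} = \left(3 - 12\right)^{2} = \left(-9\right)^{2} = 81$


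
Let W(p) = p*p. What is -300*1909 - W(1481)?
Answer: -2766061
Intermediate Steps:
W(p) = p**2
-300*1909 - W(1481) = -300*1909 - 1*1481**2 = -572700 - 1*2193361 = -572700 - 2193361 = -2766061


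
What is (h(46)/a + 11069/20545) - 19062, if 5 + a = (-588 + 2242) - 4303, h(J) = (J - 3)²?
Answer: -1039391419239/54526430 ≈ -19062.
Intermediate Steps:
h(J) = (-3 + J)²
a = -2654 (a = -5 + ((-588 + 2242) - 4303) = -5 + (1654 - 4303) = -5 - 2649 = -2654)
(h(46)/a + 11069/20545) - 19062 = ((-3 + 46)²/(-2654) + 11069/20545) - 19062 = (43²*(-1/2654) + 11069*(1/20545)) - 19062 = (1849*(-1/2654) + 11069/20545) - 19062 = (-1849/2654 + 11069/20545) - 19062 = -8610579/54526430 - 19062 = -1039391419239/54526430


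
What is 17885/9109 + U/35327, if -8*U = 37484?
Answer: 1178286351/643587286 ≈ 1.8308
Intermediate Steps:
U = -9371/2 (U = -⅛*37484 = -9371/2 ≈ -4685.5)
17885/9109 + U/35327 = 17885/9109 - 9371/2/35327 = 17885*(1/9109) - 9371/2*1/35327 = 17885/9109 - 9371/70654 = 1178286351/643587286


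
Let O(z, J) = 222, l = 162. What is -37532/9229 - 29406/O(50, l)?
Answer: -4238183/31043 ≈ -136.53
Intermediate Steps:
-37532/9229 - 29406/O(50, l) = -37532/9229 - 29406/222 = -37532*1/9229 - 29406*1/222 = -3412/839 - 4901/37 = -4238183/31043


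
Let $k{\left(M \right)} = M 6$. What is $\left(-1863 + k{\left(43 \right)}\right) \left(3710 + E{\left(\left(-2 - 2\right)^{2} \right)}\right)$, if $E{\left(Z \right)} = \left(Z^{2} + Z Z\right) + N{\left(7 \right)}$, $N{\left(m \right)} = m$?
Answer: $-6787545$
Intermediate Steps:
$E{\left(Z \right)} = 7 + 2 Z^{2}$ ($E{\left(Z \right)} = \left(Z^{2} + Z Z\right) + 7 = \left(Z^{2} + Z^{2}\right) + 7 = 2 Z^{2} + 7 = 7 + 2 Z^{2}$)
$k{\left(M \right)} = 6 M$
$\left(-1863 + k{\left(43 \right)}\right) \left(3710 + E{\left(\left(-2 - 2\right)^{2} \right)}\right) = \left(-1863 + 6 \cdot 43\right) \left(3710 + \left(7 + 2 \left(\left(-2 - 2\right)^{2}\right)^{2}\right)\right) = \left(-1863 + 258\right) \left(3710 + \left(7 + 2 \left(\left(-4\right)^{2}\right)^{2}\right)\right) = - 1605 \left(3710 + \left(7 + 2 \cdot 16^{2}\right)\right) = - 1605 \left(3710 + \left(7 + 2 \cdot 256\right)\right) = - 1605 \left(3710 + \left(7 + 512\right)\right) = - 1605 \left(3710 + 519\right) = \left(-1605\right) 4229 = -6787545$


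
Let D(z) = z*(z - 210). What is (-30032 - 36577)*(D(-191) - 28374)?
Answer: -3211686153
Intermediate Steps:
D(z) = z*(-210 + z)
(-30032 - 36577)*(D(-191) - 28374) = (-30032 - 36577)*(-191*(-210 - 191) - 28374) = -66609*(-191*(-401) - 28374) = -66609*(76591 - 28374) = -66609*48217 = -3211686153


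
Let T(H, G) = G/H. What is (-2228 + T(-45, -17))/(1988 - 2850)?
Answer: 100243/38790 ≈ 2.5842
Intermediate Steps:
(-2228 + T(-45, -17))/(1988 - 2850) = (-2228 - 17/(-45))/(1988 - 2850) = (-2228 - 17*(-1/45))/(-862) = (-2228 + 17/45)*(-1/862) = -100243/45*(-1/862) = 100243/38790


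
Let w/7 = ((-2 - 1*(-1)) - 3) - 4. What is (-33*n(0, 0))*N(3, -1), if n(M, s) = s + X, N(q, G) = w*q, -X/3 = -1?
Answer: 16632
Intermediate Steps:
X = 3 (X = -3*(-1) = 3)
w = -56 (w = 7*(((-2 - 1*(-1)) - 3) - 4) = 7*(((-2 + 1) - 3) - 4) = 7*((-1 - 3) - 4) = 7*(-4 - 4) = 7*(-8) = -56)
N(q, G) = -56*q
n(M, s) = 3 + s (n(M, s) = s + 3 = 3 + s)
(-33*n(0, 0))*N(3, -1) = (-33*(3 + 0))*(-56*3) = -33*3*(-168) = -99*(-168) = 16632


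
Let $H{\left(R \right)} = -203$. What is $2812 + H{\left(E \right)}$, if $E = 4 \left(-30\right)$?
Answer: $2609$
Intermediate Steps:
$E = -120$
$2812 + H{\left(E \right)} = 2812 - 203 = 2609$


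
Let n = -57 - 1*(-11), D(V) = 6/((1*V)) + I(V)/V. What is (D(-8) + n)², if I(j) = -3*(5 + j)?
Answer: 146689/64 ≈ 2292.0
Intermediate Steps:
I(j) = -15 - 3*j
D(V) = 6/V + (-15 - 3*V)/V (D(V) = 6/((1*V)) + (-15 - 3*V)/V = 6/V + (-15 - 3*V)/V)
n = -46 (n = -57 + 11 = -46)
(D(-8) + n)² = ((-3 - 9/(-8)) - 46)² = ((-3 - 9*(-⅛)) - 46)² = ((-3 + 9/8) - 46)² = (-15/8 - 46)² = (-383/8)² = 146689/64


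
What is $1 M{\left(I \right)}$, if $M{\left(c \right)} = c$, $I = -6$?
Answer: $-6$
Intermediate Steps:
$1 M{\left(I \right)} = 1 \left(-6\right) = -6$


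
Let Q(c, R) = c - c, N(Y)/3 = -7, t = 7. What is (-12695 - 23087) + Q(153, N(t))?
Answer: -35782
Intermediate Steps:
N(Y) = -21 (N(Y) = 3*(-7) = -21)
Q(c, R) = 0
(-12695 - 23087) + Q(153, N(t)) = (-12695 - 23087) + 0 = -35782 + 0 = -35782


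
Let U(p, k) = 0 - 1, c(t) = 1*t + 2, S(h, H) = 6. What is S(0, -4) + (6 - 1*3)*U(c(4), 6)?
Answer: 3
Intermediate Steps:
c(t) = 2 + t (c(t) = t + 2 = 2 + t)
U(p, k) = -1
S(0, -4) + (6 - 1*3)*U(c(4), 6) = 6 + (6 - 1*3)*(-1) = 6 + (6 - 3)*(-1) = 6 + 3*(-1) = 6 - 3 = 3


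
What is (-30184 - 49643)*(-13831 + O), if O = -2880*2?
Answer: 1563890757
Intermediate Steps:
O = -5760
(-30184 - 49643)*(-13831 + O) = (-30184 - 49643)*(-13831 - 5760) = -79827*(-19591) = 1563890757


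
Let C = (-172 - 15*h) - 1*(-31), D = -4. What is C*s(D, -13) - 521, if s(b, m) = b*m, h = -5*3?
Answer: 3847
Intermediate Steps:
h = -15
C = 84 (C = (-172 - 15*(-15)) - 1*(-31) = (-172 + 225) + 31 = 53 + 31 = 84)
C*s(D, -13) - 521 = 84*(-4*(-13)) - 521 = 84*52 - 521 = 4368 - 521 = 3847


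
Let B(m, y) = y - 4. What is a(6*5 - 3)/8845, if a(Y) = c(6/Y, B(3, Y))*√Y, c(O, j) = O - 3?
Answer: -5*√3/5307 ≈ -0.0016319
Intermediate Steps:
B(m, y) = -4 + y
c(O, j) = -3 + O
a(Y) = √Y*(-3 + 6/Y) (a(Y) = (-3 + 6/Y)*√Y = √Y*(-3 + 6/Y))
a(6*5 - 3)/8845 = (3*(2 - (6*5 - 3))/√(6*5 - 3))/8845 = (3*(2 - (30 - 3))/√(30 - 3))*(1/8845) = (3*(2 - 1*27)/√27)*(1/8845) = (3*(√3/9)*(2 - 27))*(1/8845) = (3*(√3/9)*(-25))*(1/8845) = -25*√3/3*(1/8845) = -5*√3/5307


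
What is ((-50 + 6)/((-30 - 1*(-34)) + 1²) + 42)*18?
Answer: 2988/5 ≈ 597.60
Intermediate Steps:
((-50 + 6)/((-30 - 1*(-34)) + 1²) + 42)*18 = (-44/((-30 + 34) + 1) + 42)*18 = (-44/(4 + 1) + 42)*18 = (-44/5 + 42)*18 = (166/5)*18 = 2988/5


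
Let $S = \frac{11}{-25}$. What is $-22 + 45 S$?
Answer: $- \frac{209}{5} \approx -41.8$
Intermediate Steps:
$S = - \frac{11}{25}$ ($S = 11 \left(- \frac{1}{25}\right) = - \frac{11}{25} \approx -0.44$)
$-22 + 45 S = -22 + 45 \left(- \frac{11}{25}\right) = -22 - \frac{99}{5} = - \frac{209}{5}$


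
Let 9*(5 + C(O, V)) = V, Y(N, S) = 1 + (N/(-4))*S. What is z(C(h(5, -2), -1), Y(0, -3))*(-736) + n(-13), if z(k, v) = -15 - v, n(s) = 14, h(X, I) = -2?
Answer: 11790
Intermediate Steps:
Y(N, S) = 1 - N*S/4 (Y(N, S) = 1 + (N*(-¼))*S = 1 + (-N/4)*S = 1 - N*S/4)
C(O, V) = -5 + V/9
z(C(h(5, -2), -1), Y(0, -3))*(-736) + n(-13) = (-15 - (1 - ¼*0*(-3)))*(-736) + 14 = (-15 - (1 + 0))*(-736) + 14 = (-15 - 1*1)*(-736) + 14 = (-15 - 1)*(-736) + 14 = -16*(-736) + 14 = 11776 + 14 = 11790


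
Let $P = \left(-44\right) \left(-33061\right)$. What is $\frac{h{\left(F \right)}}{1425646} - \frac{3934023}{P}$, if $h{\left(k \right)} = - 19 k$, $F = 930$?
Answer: $- \frac{148269168951}{54575379628} \approx -2.7168$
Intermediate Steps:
$P = 1454684$
$\frac{h{\left(F \right)}}{1425646} - \frac{3934023}{P} = \frac{\left(-19\right) 930}{1425646} - \frac{3934023}{1454684} = \left(-17670\right) \frac{1}{1425646} - \frac{3934023}{1454684} = - \frac{465}{37517} - \frac{3934023}{1454684} = - \frac{148269168951}{54575379628}$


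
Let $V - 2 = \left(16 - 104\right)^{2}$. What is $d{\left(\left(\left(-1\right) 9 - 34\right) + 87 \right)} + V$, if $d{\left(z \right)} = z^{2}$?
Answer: $9682$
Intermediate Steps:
$V = 7746$ ($V = 2 + \left(16 - 104\right)^{2} = 2 + \left(-88\right)^{2} = 2 + 7744 = 7746$)
$d{\left(\left(\left(-1\right) 9 - 34\right) + 87 \right)} + V = \left(\left(\left(-1\right) 9 - 34\right) + 87\right)^{2} + 7746 = \left(\left(-9 - 34\right) + 87\right)^{2} + 7746 = \left(-43 + 87\right)^{2} + 7746 = 44^{2} + 7746 = 1936 + 7746 = 9682$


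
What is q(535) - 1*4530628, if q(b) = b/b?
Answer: -4530627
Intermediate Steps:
q(b) = 1
q(535) - 1*4530628 = 1 - 1*4530628 = 1 - 4530628 = -4530627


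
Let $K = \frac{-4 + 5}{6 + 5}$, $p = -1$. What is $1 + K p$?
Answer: $\frac{10}{11} \approx 0.90909$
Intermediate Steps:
$K = \frac{1}{11}$ ($K = 1 \cdot \frac{1}{11} = \frac{1}{11} \approx 0.090909$)
$1 + K p = 1 + \frac{1}{11} \left(-1\right) = 1 - \frac{1}{11} = \frac{10}{11}$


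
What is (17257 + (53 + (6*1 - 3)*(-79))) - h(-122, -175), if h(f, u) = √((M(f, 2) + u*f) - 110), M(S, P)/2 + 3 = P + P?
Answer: 17073 - √21242 ≈ 16927.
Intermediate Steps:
M(S, P) = -6 + 4*P (M(S, P) = -6 + 2*(P + P) = -6 + 2*(2*P) = -6 + 4*P)
h(f, u) = √(-108 + f*u) (h(f, u) = √(((-6 + 4*2) + u*f) - 110) = √(((-6 + 8) + f*u) - 110) = √((2 + f*u) - 110) = √(-108 + f*u))
(17257 + (53 + (6*1 - 3)*(-79))) - h(-122, -175) = (17257 + (53 + (6*1 - 3)*(-79))) - √(-108 - 122*(-175)) = (17257 + (53 + (6 - 3)*(-79))) - √(-108 + 21350) = (17257 + (53 + 3*(-79))) - √21242 = (17257 + (53 - 237)) - √21242 = (17257 - 184) - √21242 = 17073 - √21242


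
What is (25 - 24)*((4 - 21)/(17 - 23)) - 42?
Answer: -235/6 ≈ -39.167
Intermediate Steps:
(25 - 24)*((4 - 21)/(17 - 23)) - 42 = 1*(-17/(-6)) - 42 = 1*(-17*(-1/6)) - 42 = 1*(17/6) - 42 = 17/6 - 42 = -235/6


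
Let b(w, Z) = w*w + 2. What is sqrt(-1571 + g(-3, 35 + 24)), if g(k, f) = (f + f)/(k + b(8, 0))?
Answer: I*sqrt(691985)/21 ≈ 39.612*I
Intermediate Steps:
b(w, Z) = 2 + w**2 (b(w, Z) = w**2 + 2 = 2 + w**2)
g(k, f) = 2*f/(66 + k) (g(k, f) = (f + f)/(k + (2 + 8**2)) = (2*f)/(k + (2 + 64)) = (2*f)/(k + 66) = (2*f)/(66 + k) = 2*f/(66 + k))
sqrt(-1571 + g(-3, 35 + 24)) = sqrt(-1571 + 2*(35 + 24)/(66 - 3)) = sqrt(-1571 + 2*59/63) = sqrt(-1571 + 2*59*(1/63)) = sqrt(-1571 + 118/63) = sqrt(-98855/63) = I*sqrt(691985)/21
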